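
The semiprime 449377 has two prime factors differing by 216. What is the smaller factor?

571

Since p = q + 216, we have 449377 = q(q + 216), so q² + 216q − 449377 = 0.
Discriminant: 216² + 4·449377 = 46656 + 1797508 = 1844164; √1844164 = 1358.
q = (−216 + 1358)/2 = 571, and p = q + 216 = 787.
Check: 571 · 787 = 449377.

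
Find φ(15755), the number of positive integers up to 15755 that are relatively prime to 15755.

Factor: 15755 = 5 · 23 · 137.
φ(15755) = (5−1) · (23−1) · (137−1) = 4 · 22 · 136 = 11968.

11968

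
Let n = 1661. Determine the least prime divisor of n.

11

1661 is odd.
Digit sum 14, not divisible by 3.
Ends in 1: not divisible by 5.
7: 1661 = 7·237 + 2
11: 1661 = 11·151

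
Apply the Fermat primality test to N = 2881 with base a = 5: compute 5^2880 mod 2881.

5^1 ≡ 5 (mod 2881)
5^2 ≡ 5^2 = 25 ≡ 25 (mod 2881)
5^4 ≡ 25^2 = 625 ≡ 625 (mod 2881)
5^8 ≡ 625^2 = 390625 ≡ 1690 (mod 2881)
5^16 ≡ 1690^2 = 2856100 ≡ 1029 (mod 2881)
5^32 ≡ 1029^2 = 1058841 ≡ 1514 (mod 2881)
5^64 ≡ 1514^2 = 2292196 ≡ 1801 (mod 2881)
5^128 ≡ 1801^2 = 3243601 ≡ 2476 (mod 2881)
5^256 ≡ 2476^2 = 6130576 ≡ 2689 (mod 2881)
5^512 ≡ 2689^2 = 7230721 ≡ 2292 (mod 2881)
5^1024 ≡ 2292^2 = 5253264 ≡ 1201 (mod 2881)
5^2048 ≡ 1201^2 = 1442401 ≡ 1901 (mod 2881)
2880 = 2048 + 512 + 256 + 64 in binary powers of 2.
So 5^2880 ≡ 1901 · 2292 · 2689 · 1801 ≡ 1466 (mod 2881).
Since 1466 ≠ 1, base 5 is a Fermat witness: 2881 is composite.

1466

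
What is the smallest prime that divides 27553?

59

27553 is odd.
Digit sum 22, not divisible by 3.
Ends in 3: not divisible by 5.
7: 27553 = 7·3936 + 1
11: 27553 = 11·2504 + 9
13: 27553 = 13·2119 + 6
17: 27553 = 17·1620 + 13
19: 27553 = 19·1450 + 3
23: 27553 = 23·1197 + 22
29: 27553 = 29·950 + 3
31: 27553 = 31·888 + 25
37: 27553 = 37·744 + 25
41: 27553 = 41·672 + 1
43: 27553 = 43·640 + 33
47: 27553 = 47·586 + 11
53: 27553 = 53·519 + 46
59: 27553 = 59·467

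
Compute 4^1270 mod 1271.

4^1 ≡ 4 (mod 1271)
4^2 ≡ 4^2 = 16 ≡ 16 (mod 1271)
4^4 ≡ 16^2 = 256 ≡ 256 (mod 1271)
4^8 ≡ 256^2 = 65536 ≡ 715 (mod 1271)
4^16 ≡ 715^2 = 511225 ≡ 283 (mod 1271)
4^32 ≡ 283^2 = 80089 ≡ 16 (mod 1271)
4^64 ≡ 16^2 = 256 ≡ 256 (mod 1271)
4^128 ≡ 256^2 = 65536 ≡ 715 (mod 1271)
4^256 ≡ 715^2 = 511225 ≡ 283 (mod 1271)
4^512 ≡ 283^2 = 80089 ≡ 16 (mod 1271)
4^1024 ≡ 16^2 = 256 ≡ 256 (mod 1271)
1270 = 1024 + 128 + 64 + 32 + 16 + 4 + 2 in binary powers of 2.
So 4^1270 ≡ 256 · 715 · 256 · 16 · 283 · 256 · 16 ≡ 1 (mod 1271).
Since the result is 1, base 4 gives no evidence that 1271 is composite.

1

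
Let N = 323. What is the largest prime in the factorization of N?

19

323 = 17 · 19
19 is prime.
So 323 = 17 · 19; the largest prime factor is 19.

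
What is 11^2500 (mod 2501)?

245

11^1 ≡ 11 (mod 2501)
11^2 ≡ 11^2 = 121 ≡ 121 (mod 2501)
11^4 ≡ 121^2 = 14641 ≡ 2136 (mod 2501)
11^8 ≡ 2136^2 = 4562496 ≡ 672 (mod 2501)
11^16 ≡ 672^2 = 451584 ≡ 1404 (mod 2501)
11^32 ≡ 1404^2 = 1971216 ≡ 428 (mod 2501)
11^64 ≡ 428^2 = 183184 ≡ 611 (mod 2501)
11^128 ≡ 611^2 = 373321 ≡ 672 (mod 2501)
11^256 ≡ 672^2 = 451584 ≡ 1404 (mod 2501)
11^512 ≡ 1404^2 = 1971216 ≡ 428 (mod 2501)
11^1024 ≡ 428^2 = 183184 ≡ 611 (mod 2501)
11^2048 ≡ 611^2 = 373321 ≡ 672 (mod 2501)
2500 = 2048 + 256 + 128 + 64 + 4 in binary powers of 2.
So 11^2500 ≡ 672 · 1404 · 672 · 611 · 2136 ≡ 245 (mod 2501).
Since 245 ≠ 1, base 11 is a Fermat witness: 2501 is composite.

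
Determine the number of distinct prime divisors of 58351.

3

58351 = 23 · 2537
2537 = 43 · 59
58351 = 23 · 43 · 59, which has 3 distinct prime factors.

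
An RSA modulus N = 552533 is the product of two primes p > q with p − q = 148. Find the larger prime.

Since p = q + 148, we have 552533 = q(q + 148), so q² + 148q − 552533 = 0.
Discriminant: 148² + 4·552533 = 21904 + 2210132 = 2232036; √2232036 = 1494.
q = (−148 + 1494)/2 = 673, and p = q + 148 = 821.
Check: 673 · 821 = 552533.

821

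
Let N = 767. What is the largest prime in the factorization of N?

59

767 = 13 · 59
59 is prime.
So 767 = 13 · 59; the largest prime factor is 59.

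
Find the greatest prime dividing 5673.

61

5673 = 3 · 1891
1891 = 31 · 61
61 is prime.
So 5673 = 3 · 31 · 61; the largest prime factor is 61.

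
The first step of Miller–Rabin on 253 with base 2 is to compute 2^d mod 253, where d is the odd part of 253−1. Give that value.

253 − 1 = 252 = 2^2 · 63, so d = 63.
2^1 ≡ 2 (mod 253)
2^2 ≡ 2^2 = 4 ≡ 4 (mod 253)
2^4 ≡ 4^2 = 16 ≡ 16 (mod 253)
2^8 ≡ 16^2 = 256 ≡ 3 (mod 253)
2^16 ≡ 3^2 = 9 ≡ 9 (mod 253)
2^32 ≡ 9^2 = 81 ≡ 81 (mod 253)
63 = 32 + 16 + 8 + 4 + 2 + 1 in binary powers of 2.
So 2^63 ≡ 81 · 9 · 3 · 16 · 4 · 2 ≡ 118 (mod 253).
Squaring chain: 118 → 9; never reaches −1, so base 2 is a Miller–Rabin witness that 253 is composite.

118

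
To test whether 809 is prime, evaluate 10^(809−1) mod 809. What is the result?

1

10^1 ≡ 10 (mod 809)
10^2 ≡ 10^2 = 100 ≡ 100 (mod 809)
10^4 ≡ 100^2 = 10000 ≡ 292 (mod 809)
10^8 ≡ 292^2 = 85264 ≡ 319 (mod 809)
10^16 ≡ 319^2 = 101761 ≡ 636 (mod 809)
10^32 ≡ 636^2 = 404496 ≡ 805 (mod 809)
10^64 ≡ 805^2 = 648025 ≡ 16 (mod 809)
10^128 ≡ 16^2 = 256 ≡ 256 (mod 809)
10^256 ≡ 256^2 = 65536 ≡ 7 (mod 809)
10^512 ≡ 7^2 = 49 ≡ 49 (mod 809)
808 = 512 + 256 + 32 + 8 in binary powers of 2.
So 10^808 ≡ 49 · 7 · 805 · 319 ≡ 1 (mod 809).
Since the result is 1, base 10 gives no evidence that 809 is composite.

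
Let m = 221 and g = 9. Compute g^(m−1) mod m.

9^1 ≡ 9 (mod 221)
9^2 ≡ 9^2 = 81 ≡ 81 (mod 221)
9^4 ≡ 81^2 = 6561 ≡ 152 (mod 221)
9^8 ≡ 152^2 = 23104 ≡ 120 (mod 221)
9^16 ≡ 120^2 = 14400 ≡ 35 (mod 221)
9^32 ≡ 35^2 = 1225 ≡ 120 (mod 221)
9^64 ≡ 120^2 = 14400 ≡ 35 (mod 221)
9^128 ≡ 35^2 = 1225 ≡ 120 (mod 221)
220 = 128 + 64 + 16 + 8 + 4 in binary powers of 2.
So 9^220 ≡ 120 · 35 · 35 · 120 · 152 ≡ 152 (mod 221).
Since 152 ≠ 1, base 9 is a Fermat witness: 221 is composite.

152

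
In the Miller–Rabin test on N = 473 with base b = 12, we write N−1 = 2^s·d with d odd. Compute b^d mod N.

331

473 − 1 = 472 = 2^3 · 59, so d = 59.
12^1 ≡ 12 (mod 473)
12^2 ≡ 12^2 = 144 ≡ 144 (mod 473)
12^4 ≡ 144^2 = 20736 ≡ 397 (mod 473)
12^8 ≡ 397^2 = 157609 ≡ 100 (mod 473)
12^16 ≡ 100^2 = 10000 ≡ 67 (mod 473)
12^32 ≡ 67^2 = 4489 ≡ 232 (mod 473)
59 = 32 + 16 + 8 + 2 + 1 in binary powers of 2.
So 12^59 ≡ 232 · 67 · 100 · 144 · 12 ≡ 331 (mod 473).
Squaring chain: 331 → 298 → 353; never reaches −1, so base 12 is a Miller–Rabin witness that 473 is composite.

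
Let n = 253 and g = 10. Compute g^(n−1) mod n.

10^1 ≡ 10 (mod 253)
10^2 ≡ 10^2 = 100 ≡ 100 (mod 253)
10^4 ≡ 100^2 = 10000 ≡ 133 (mod 253)
10^8 ≡ 133^2 = 17689 ≡ 232 (mod 253)
10^16 ≡ 232^2 = 53824 ≡ 188 (mod 253)
10^32 ≡ 188^2 = 35344 ≡ 177 (mod 253)
10^64 ≡ 177^2 = 31329 ≡ 210 (mod 253)
10^128 ≡ 210^2 = 44100 ≡ 78 (mod 253)
252 = 128 + 64 + 32 + 16 + 8 + 4 in binary powers of 2.
So 10^252 ≡ 78 · 210 · 177 · 188 · 232 · 133 ≡ 177 (mod 253).
Since 177 ≠ 1, base 10 is a Fermat witness: 253 is composite.

177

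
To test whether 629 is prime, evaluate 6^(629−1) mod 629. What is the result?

6^1 ≡ 6 (mod 629)
6^2 ≡ 6^2 = 36 ≡ 36 (mod 629)
6^4 ≡ 36^2 = 1296 ≡ 38 (mod 629)
6^8 ≡ 38^2 = 1444 ≡ 186 (mod 629)
6^16 ≡ 186^2 = 34596 ≡ 1 (mod 629)
6^32 ≡ 1^2 = 1 ≡ 1 (mod 629)
6^64 ≡ 1^2 = 1 ≡ 1 (mod 629)
6^128 ≡ 1^2 = 1 ≡ 1 (mod 629)
6^256 ≡ 1^2 = 1 ≡ 1 (mod 629)
6^512 ≡ 1^2 = 1 ≡ 1 (mod 629)
628 = 512 + 64 + 32 + 16 + 4 in binary powers of 2.
So 6^628 ≡ 1 · 1 · 1 · 1 · 38 ≡ 38 (mod 629).
Since 38 ≠ 1, base 6 is a Fermat witness: 629 is composite.

38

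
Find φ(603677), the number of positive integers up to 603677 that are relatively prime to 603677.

Factor: 603677 = 43 · 101 · 139.
φ(603677) = (43−1) · (101−1) · (139−1) = 42 · 100 · 138 = 579600.

579600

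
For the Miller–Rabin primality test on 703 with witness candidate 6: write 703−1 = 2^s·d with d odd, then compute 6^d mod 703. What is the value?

438

703 − 1 = 702 = 2^1 · 351, so d = 351.
6^1 ≡ 6 (mod 703)
6^2 ≡ 6^2 = 36 ≡ 36 (mod 703)
6^4 ≡ 36^2 = 1296 ≡ 593 (mod 703)
6^8 ≡ 593^2 = 351649 ≡ 149 (mod 703)
6^16 ≡ 149^2 = 22201 ≡ 408 (mod 703)
6^32 ≡ 408^2 = 166464 ≡ 556 (mod 703)
6^64 ≡ 556^2 = 309136 ≡ 519 (mod 703)
6^128 ≡ 519^2 = 269361 ≡ 112 (mod 703)
6^256 ≡ 112^2 = 12544 ≡ 593 (mod 703)
351 = 256 + 64 + 16 + 8 + 4 + 2 + 1 in binary powers of 2.
So 6^351 ≡ 593 · 519 · 408 · 149 · 593 · 36 · 6 ≡ 438 (mod 703).
Squaring chain: 438; never reaches −1, so base 6 is a Miller–Rabin witness that 703 is composite.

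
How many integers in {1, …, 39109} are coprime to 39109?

32400

Factor: 39109 = 7 · 37 · 151.
φ(39109) = (7−1) · (37−1) · (151−1) = 6 · 36 · 150 = 32400.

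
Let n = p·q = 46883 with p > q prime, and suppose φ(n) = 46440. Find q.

173

φ(n) = (p−1)(q−1) = n − (p+q) + 1, so p + q = 46883 − 46440 + 1 = 444.
p and q are the roots of t² − 444t + 46883 = 0.
Discriminant: 444² − 4·46883 = 197136 − 187532 = 9604; √9604 = 98.
q = (444 − 98)/2 = 173, p = (444 + 98)/2 = 271.
Check: 173 · 271 = 46883.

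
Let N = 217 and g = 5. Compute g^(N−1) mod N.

5^1 ≡ 5 (mod 217)
5^2 ≡ 5^2 = 25 ≡ 25 (mod 217)
5^4 ≡ 25^2 = 625 ≡ 191 (mod 217)
5^8 ≡ 191^2 = 36481 ≡ 25 (mod 217)
5^16 ≡ 25^2 = 625 ≡ 191 (mod 217)
5^32 ≡ 191^2 = 36481 ≡ 25 (mod 217)
5^64 ≡ 25^2 = 625 ≡ 191 (mod 217)
5^128 ≡ 191^2 = 36481 ≡ 25 (mod 217)
216 = 128 + 64 + 16 + 8 in binary powers of 2.
So 5^216 ≡ 25 · 191 · 191 · 25 ≡ 1 (mod 217).
Since the result is 1, base 5 gives no evidence that 217 is composite.

1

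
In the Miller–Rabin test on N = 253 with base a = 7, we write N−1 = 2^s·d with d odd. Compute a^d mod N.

253 − 1 = 252 = 2^2 · 63, so d = 63.
7^1 ≡ 7 (mod 253)
7^2 ≡ 7^2 = 49 ≡ 49 (mod 253)
7^4 ≡ 49^2 = 2401 ≡ 124 (mod 253)
7^8 ≡ 124^2 = 15376 ≡ 196 (mod 253)
7^16 ≡ 196^2 = 38416 ≡ 213 (mod 253)
7^32 ≡ 213^2 = 45369 ≡ 82 (mod 253)
63 = 32 + 16 + 8 + 4 + 2 + 1 in binary powers of 2.
So 7^63 ≡ 82 · 213 · 196 · 124 · 49 · 7 ≡ 57 (mod 253).
Squaring chain: 57 → 213; never reaches −1, so base 7 is a Miller–Rabin witness that 253 is composite.

57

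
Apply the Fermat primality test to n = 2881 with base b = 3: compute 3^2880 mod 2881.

618

3^1 ≡ 3 (mod 2881)
3^2 ≡ 3^2 = 9 ≡ 9 (mod 2881)
3^4 ≡ 9^2 = 81 ≡ 81 (mod 2881)
3^8 ≡ 81^2 = 6561 ≡ 799 (mod 2881)
3^16 ≡ 799^2 = 638401 ≡ 1700 (mod 2881)
3^32 ≡ 1700^2 = 2890000 ≡ 357 (mod 2881)
3^64 ≡ 357^2 = 127449 ≡ 685 (mod 2881)
3^128 ≡ 685^2 = 469225 ≡ 2503 (mod 2881)
3^256 ≡ 2503^2 = 6265009 ≡ 1715 (mod 2881)
3^512 ≡ 1715^2 = 2941225 ≡ 2605 (mod 2881)
3^1024 ≡ 2605^2 = 6786025 ≡ 1270 (mod 2881)
3^2048 ≡ 1270^2 = 1612900 ≡ 2421 (mod 2881)
2880 = 2048 + 512 + 256 + 64 in binary powers of 2.
So 3^2880 ≡ 2421 · 2605 · 1715 · 685 ≡ 618 (mod 2881).
Since 618 ≠ 1, base 3 is a Fermat witness: 2881 is composite.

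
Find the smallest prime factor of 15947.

15947 is odd.
Digit sum 26, not divisible by 3.
Ends in 7: not divisible by 5.
7: 15947 = 7·2278 + 1
11: 15947 = 11·1449 + 8
13: 15947 = 13·1226 + 9
17: 15947 = 17·938 + 1
19: 15947 = 19·839 + 6
23: 15947 = 23·693 + 8
29: 15947 = 29·549 + 26
31: 15947 = 31·514 + 13
37: 15947 = 37·431

37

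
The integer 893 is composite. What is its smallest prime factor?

893 is odd.
Digit sum 20, not divisible by 3.
Ends in 3: not divisible by 5.
7: 893 = 7·127 + 4
11: 893 = 11·81 + 2
13: 893 = 13·68 + 9
17: 893 = 17·52 + 9
19: 893 = 19·47

19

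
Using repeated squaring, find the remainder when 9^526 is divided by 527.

412

9^1 ≡ 9 (mod 527)
9^2 ≡ 9^2 = 81 ≡ 81 (mod 527)
9^4 ≡ 81^2 = 6561 ≡ 237 (mod 527)
9^8 ≡ 237^2 = 56169 ≡ 307 (mod 527)
9^16 ≡ 307^2 = 94249 ≡ 443 (mod 527)
9^32 ≡ 443^2 = 196249 ≡ 205 (mod 527)
9^64 ≡ 205^2 = 42025 ≡ 392 (mod 527)
9^128 ≡ 392^2 = 153664 ≡ 307 (mod 527)
9^256 ≡ 307^2 = 94249 ≡ 443 (mod 527)
9^512 ≡ 443^2 = 196249 ≡ 205 (mod 527)
526 = 512 + 8 + 4 + 2 in binary powers of 2.
So 9^526 ≡ 205 · 307 · 237 · 81 ≡ 412 (mod 527).
Since 412 ≠ 1, base 9 is a Fermat witness: 527 is composite.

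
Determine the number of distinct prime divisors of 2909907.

6

2909907 = 3^2 · 323323
323323 = 7 · 46189
46189 = 11 · 4199
4199 = 13 · 323
323 = 17 · 19
2909907 = 3^2 · 7 · 11 · 13 · 17 · 19, which has 6 distinct prime factors.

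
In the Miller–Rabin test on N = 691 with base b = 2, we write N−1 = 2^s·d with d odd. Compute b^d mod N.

691 − 1 = 690 = 2^1 · 345, so d = 345.
2^1 ≡ 2 (mod 691)
2^2 ≡ 2^2 = 4 ≡ 4 (mod 691)
2^4 ≡ 4^2 = 16 ≡ 16 (mod 691)
2^8 ≡ 16^2 = 256 ≡ 256 (mod 691)
2^16 ≡ 256^2 = 65536 ≡ 582 (mod 691)
2^32 ≡ 582^2 = 338724 ≡ 134 (mod 691)
2^64 ≡ 134^2 = 17956 ≡ 681 (mod 691)
2^128 ≡ 681^2 = 463761 ≡ 100 (mod 691)
2^256 ≡ 100^2 = 10000 ≡ 326 (mod 691)
345 = 256 + 64 + 16 + 8 + 1 in binary powers of 2.
So 2^345 ≡ 326 · 681 · 582 · 256 · 2 ≡ 690 (mod 691).
Since 2^d ≡ 690 (mod 691), base 2 does not prove 691 composite.

690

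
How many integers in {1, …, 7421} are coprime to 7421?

7200

Factor: 7421 = 41 · 181.
φ(7421) = (41−1) · (181−1) = 40 · 180 = 7200.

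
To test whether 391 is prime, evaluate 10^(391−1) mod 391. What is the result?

10^1 ≡ 10 (mod 391)
10^2 ≡ 10^2 = 100 ≡ 100 (mod 391)
10^4 ≡ 100^2 = 10000 ≡ 225 (mod 391)
10^8 ≡ 225^2 = 50625 ≡ 186 (mod 391)
10^16 ≡ 186^2 = 34596 ≡ 188 (mod 391)
10^32 ≡ 188^2 = 35344 ≡ 154 (mod 391)
10^64 ≡ 154^2 = 23716 ≡ 256 (mod 391)
10^128 ≡ 256^2 = 65536 ≡ 239 (mod 391)
10^256 ≡ 239^2 = 57121 ≡ 35 (mod 391)
390 = 256 + 128 + 4 + 2 in binary powers of 2.
So 10^390 ≡ 35 · 239 · 225 · 100 ≡ 349 (mod 391).
Since 349 ≠ 1, base 10 is a Fermat witness: 391 is composite.

349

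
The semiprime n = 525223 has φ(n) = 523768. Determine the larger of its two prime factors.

φ(n) = (p−1)(q−1) = n − (p+q) + 1, so p + q = 525223 − 523768 + 1 = 1456.
p and q are the roots of t² − 1456t + 525223 = 0.
Discriminant: 1456² − 4·525223 = 2119936 − 2100892 = 19044; √19044 = 138.
q = (1456 − 138)/2 = 659, p = (1456 + 138)/2 = 797.
Check: 659 · 797 = 525223.

797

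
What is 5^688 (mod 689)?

365

5^1 ≡ 5 (mod 689)
5^2 ≡ 5^2 = 25 ≡ 25 (mod 689)
5^4 ≡ 25^2 = 625 ≡ 625 (mod 689)
5^8 ≡ 625^2 = 390625 ≡ 651 (mod 689)
5^16 ≡ 651^2 = 423801 ≡ 66 (mod 689)
5^32 ≡ 66^2 = 4356 ≡ 222 (mod 689)
5^64 ≡ 222^2 = 49284 ≡ 365 (mod 689)
5^128 ≡ 365^2 = 133225 ≡ 248 (mod 689)
5^256 ≡ 248^2 = 61504 ≡ 183 (mod 689)
5^512 ≡ 183^2 = 33489 ≡ 417 (mod 689)
688 = 512 + 128 + 32 + 16 in binary powers of 2.
So 5^688 ≡ 417 · 248 · 222 · 66 ≡ 365 (mod 689).
Since 365 ≠ 1, base 5 is a Fermat witness: 689 is composite.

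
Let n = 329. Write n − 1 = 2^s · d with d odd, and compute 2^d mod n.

25

329 − 1 = 328 = 2^3 · 41, so d = 41.
2^1 ≡ 2 (mod 329)
2^2 ≡ 2^2 = 4 ≡ 4 (mod 329)
2^4 ≡ 4^2 = 16 ≡ 16 (mod 329)
2^8 ≡ 16^2 = 256 ≡ 256 (mod 329)
2^16 ≡ 256^2 = 65536 ≡ 65 (mod 329)
2^32 ≡ 65^2 = 4225 ≡ 277 (mod 329)
41 = 32 + 8 + 1 in binary powers of 2.
So 2^41 ≡ 277 · 256 · 2 ≡ 25 (mod 329).
Squaring chain: 25 → 296 → 102; never reaches −1, so base 2 is a Miller–Rabin witness that 329 is composite.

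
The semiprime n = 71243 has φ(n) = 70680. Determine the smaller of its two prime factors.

191

φ(n) = (p−1)(q−1) = n − (p+q) + 1, so p + q = 71243 − 70680 + 1 = 564.
p and q are the roots of t² − 564t + 71243 = 0.
Discriminant: 564² − 4·71243 = 318096 − 284972 = 33124; √33124 = 182.
q = (564 − 182)/2 = 191, p = (564 + 182)/2 = 373.
Check: 191 · 373 = 71243.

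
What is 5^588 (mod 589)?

125

5^1 ≡ 5 (mod 589)
5^2 ≡ 5^2 = 25 ≡ 25 (mod 589)
5^4 ≡ 25^2 = 625 ≡ 36 (mod 589)
5^8 ≡ 36^2 = 1296 ≡ 118 (mod 589)
5^16 ≡ 118^2 = 13924 ≡ 377 (mod 589)
5^32 ≡ 377^2 = 142129 ≡ 180 (mod 589)
5^64 ≡ 180^2 = 32400 ≡ 5 (mod 589)
5^128 ≡ 5^2 = 25 ≡ 25 (mod 589)
5^256 ≡ 25^2 = 625 ≡ 36 (mod 589)
5^512 ≡ 36^2 = 1296 ≡ 118 (mod 589)
588 = 512 + 64 + 8 + 4 in binary powers of 2.
So 5^588 ≡ 118 · 5 · 118 · 36 ≡ 125 (mod 589).
Since 125 ≠ 1, base 5 is a Fermat witness: 589 is composite.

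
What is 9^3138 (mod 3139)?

293

9^1 ≡ 9 (mod 3139)
9^2 ≡ 9^2 = 81 ≡ 81 (mod 3139)
9^4 ≡ 81^2 = 6561 ≡ 283 (mod 3139)
9^8 ≡ 283^2 = 80089 ≡ 1614 (mod 3139)
9^16 ≡ 1614^2 = 2604996 ≡ 2765 (mod 3139)
9^32 ≡ 2765^2 = 7645225 ≡ 1760 (mod 3139)
9^64 ≡ 1760^2 = 3097600 ≡ 2546 (mod 3139)
9^128 ≡ 2546^2 = 6482116 ≡ 81 (mod 3139)
9^256 ≡ 81^2 = 6561 ≡ 283 (mod 3139)
9^512 ≡ 283^2 = 80089 ≡ 1614 (mod 3139)
9^1024 ≡ 1614^2 = 2604996 ≡ 2765 (mod 3139)
9^2048 ≡ 2765^2 = 7645225 ≡ 1760 (mod 3139)
3138 = 2048 + 1024 + 64 + 2 in binary powers of 2.
So 9^3138 ≡ 1760 · 2765 · 2546 · 81 ≡ 293 (mod 3139).
Since 293 ≠ 1, base 9 is a Fermat witness: 3139 is composite.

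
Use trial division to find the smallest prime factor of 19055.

5

19055 is odd.
Digit sum 20, not divisible by 3.
Ends in 5: divisible by 5.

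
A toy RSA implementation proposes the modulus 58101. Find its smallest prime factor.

58101 is odd.
Digit sum 15, divisible by 3.

3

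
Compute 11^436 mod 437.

11^1 ≡ 11 (mod 437)
11^2 ≡ 11^2 = 121 ≡ 121 (mod 437)
11^4 ≡ 121^2 = 14641 ≡ 220 (mod 437)
11^8 ≡ 220^2 = 48400 ≡ 330 (mod 437)
11^16 ≡ 330^2 = 108900 ≡ 87 (mod 437)
11^32 ≡ 87^2 = 7569 ≡ 140 (mod 437)
11^64 ≡ 140^2 = 19600 ≡ 372 (mod 437)
11^128 ≡ 372^2 = 138384 ≡ 292 (mod 437)
11^256 ≡ 292^2 = 85264 ≡ 49 (mod 437)
436 = 256 + 128 + 32 + 16 + 4 in binary powers of 2.
So 11^436 ≡ 49 · 292 · 140 · 87 · 220 ≡ 315 (mod 437).
Since 315 ≠ 1, base 11 is a Fermat witness: 437 is composite.

315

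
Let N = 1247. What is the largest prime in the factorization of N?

1247 = 29 · 43
43 is prime.
So 1247 = 29 · 43; the largest prime factor is 43.

43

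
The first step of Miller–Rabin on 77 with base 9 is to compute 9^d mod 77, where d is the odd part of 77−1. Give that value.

77 − 1 = 76 = 2^2 · 19, so d = 19.
9^1 ≡ 9 (mod 77)
9^2 ≡ 9^2 = 81 ≡ 4 (mod 77)
9^4 ≡ 4^2 = 16 ≡ 16 (mod 77)
9^8 ≡ 16^2 = 256 ≡ 25 (mod 77)
9^16 ≡ 25^2 = 625 ≡ 9 (mod 77)
19 = 16 + 2 + 1 in binary powers of 2.
So 9^19 ≡ 9 · 4 · 9 ≡ 16 (mod 77).
Squaring chain: 16 → 25; never reaches −1, so base 9 is a Miller–Rabin witness that 77 is composite.

16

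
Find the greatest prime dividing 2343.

71

2343 = 3 · 781
781 = 11 · 71
71 is prime.
So 2343 = 3 · 11 · 71; the largest prime factor is 71.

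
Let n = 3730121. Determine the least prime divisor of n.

3730121 is odd.
Digit sum 17, not divisible by 3.
Ends in 1: not divisible by 5.
7: 3730121 = 7·532874 + 3
11: 3730121 = 11·339101 + 10
13: 3730121 = 13·286932 + 5
17: 3730121 = 17·219418 + 15
19: 3730121 = 19·196322 + 3
23: 3730121 = 23·162179 + 4
29: 3730121 = 29·128624 + 25
31: 3730121 = 31·120326 + 15
37: 3730121 = 37·100814 + 3
41: 3730121 = 41·90978 + 23
43: 3730121 = 43·86747

43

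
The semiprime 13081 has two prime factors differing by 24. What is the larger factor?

127

Since p = q + 24, we have 13081 = q(q + 24), so q² + 24q − 13081 = 0.
Discriminant: 24² + 4·13081 = 576 + 52324 = 52900; √52900 = 230.
q = (−24 + 230)/2 = 103, and p = q + 24 = 127.
Check: 103 · 127 = 13081.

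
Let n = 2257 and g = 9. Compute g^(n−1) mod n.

1046

9^1 ≡ 9 (mod 2257)
9^2 ≡ 9^2 = 81 ≡ 81 (mod 2257)
9^4 ≡ 81^2 = 6561 ≡ 2047 (mod 2257)
9^8 ≡ 2047^2 = 4190209 ≡ 1217 (mod 2257)
9^16 ≡ 1217^2 = 1481089 ≡ 497 (mod 2257)
9^32 ≡ 497^2 = 247009 ≡ 996 (mod 2257)
9^64 ≡ 996^2 = 992016 ≡ 1193 (mod 2257)
9^128 ≡ 1193^2 = 1423249 ≡ 1339 (mod 2257)
9^256 ≡ 1339^2 = 1792921 ≡ 863 (mod 2257)
9^512 ≡ 863^2 = 744769 ≡ 2216 (mod 2257)
9^1024 ≡ 2216^2 = 4910656 ≡ 1681 (mod 2257)
9^2048 ≡ 1681^2 = 2825761 ≡ 2254 (mod 2257)
2256 = 2048 + 128 + 64 + 16 in binary powers of 2.
So 9^2256 ≡ 2254 · 1339 · 1193 · 497 ≡ 1046 (mod 2257).
Since 1046 ≠ 1, base 9 is a Fermat witness: 2257 is composite.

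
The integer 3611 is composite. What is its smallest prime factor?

23

3611 is odd.
Digit sum 11, not divisible by 3.
Ends in 1: not divisible by 5.
7: 3611 = 7·515 + 6
11: 3611 = 11·328 + 3
13: 3611 = 13·277 + 10
17: 3611 = 17·212 + 7
19: 3611 = 19·190 + 1
23: 3611 = 23·157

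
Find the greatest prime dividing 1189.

1189 = 29 · 41
41 is prime.
So 1189 = 29 · 41; the largest prime factor is 41.

41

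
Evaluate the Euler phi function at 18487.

14904

Factor: 18487 = 7 · 19 · 139.
φ(18487) = (7−1) · (19−1) · (139−1) = 6 · 18 · 138 = 14904.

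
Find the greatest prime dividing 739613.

83

739613 = 7 · 105659
105659 = 19 · 5561
5561 = 67 · 83
83 is prime.
So 739613 = 7 · 19 · 67 · 83; the largest prime factor is 83.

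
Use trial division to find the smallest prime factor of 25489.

25489 is odd.
Digit sum 28, not divisible by 3.
Ends in 9: not divisible by 5.
7: 25489 = 7·3641 + 2
11: 25489 = 11·2317 + 2
13: 25489 = 13·1960 + 9
17: 25489 = 17·1499 + 6
19: 25489 = 19·1341 + 10
23: 25489 = 23·1108 + 5
29: 25489 = 29·878 + 27
31: 25489 = 31·822 + 7
37: 25489 = 37·688 + 33
41: 25489 = 41·621 + 28
43: 25489 = 43·592 + 33
47: 25489 = 47·542 + 15
53: 25489 = 53·480 + 49
59: 25489 = 59·432 + 1
61: 25489 = 61·417 + 52
67: 25489 = 67·380 + 29
71: 25489 = 71·359

71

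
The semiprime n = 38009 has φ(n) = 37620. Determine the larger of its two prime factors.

199

φ(n) = (p−1)(q−1) = n − (p+q) + 1, so p + q = 38009 − 37620 + 1 = 390.
p and q are the roots of t² − 390t + 38009 = 0.
Discriminant: 390² − 4·38009 = 152100 − 152036 = 64; √64 = 8.
q = (390 − 8)/2 = 191, p = (390 + 8)/2 = 199.
Check: 191 · 199 = 38009.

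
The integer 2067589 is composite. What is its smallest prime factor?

41

2067589 is odd.
Digit sum 37, not divisible by 3.
Ends in 9: not divisible by 5.
7: 2067589 = 7·295369 + 6
11: 2067589 = 11·187962 + 7
13: 2067589 = 13·159045 + 4
17: 2067589 = 17·121622 + 15
19: 2067589 = 19·108820 + 9
23: 2067589 = 23·89895 + 4
29: 2067589 = 29·71296 + 5
31: 2067589 = 31·66696 + 13
37: 2067589 = 37·55880 + 29
41: 2067589 = 41·50429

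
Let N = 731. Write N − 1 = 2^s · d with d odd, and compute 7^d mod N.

295

731 − 1 = 730 = 2^1 · 365, so d = 365.
7^1 ≡ 7 (mod 731)
7^2 ≡ 7^2 = 49 ≡ 49 (mod 731)
7^4 ≡ 49^2 = 2401 ≡ 208 (mod 731)
7^8 ≡ 208^2 = 43264 ≡ 135 (mod 731)
7^16 ≡ 135^2 = 18225 ≡ 681 (mod 731)
7^32 ≡ 681^2 = 463761 ≡ 307 (mod 731)
7^64 ≡ 307^2 = 94249 ≡ 681 (mod 731)
7^128 ≡ 681^2 = 463761 ≡ 307 (mod 731)
7^256 ≡ 307^2 = 94249 ≡ 681 (mod 731)
365 = 256 + 64 + 32 + 8 + 4 + 1 in binary powers of 2.
So 7^365 ≡ 681 · 681 · 307 · 135 · 208 · 7 ≡ 295 (mod 731).
Squaring chain: 295; never reaches −1, so base 7 is a Miller–Rabin witness that 731 is composite.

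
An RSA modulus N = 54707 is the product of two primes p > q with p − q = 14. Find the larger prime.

Since p = q + 14, we have 54707 = q(q + 14), so q² + 14q − 54707 = 0.
Discriminant: 14² + 4·54707 = 196 + 218828 = 219024; √219024 = 468.
q = (−14 + 468)/2 = 227, and p = q + 14 = 241.
Check: 227 · 241 = 54707.

241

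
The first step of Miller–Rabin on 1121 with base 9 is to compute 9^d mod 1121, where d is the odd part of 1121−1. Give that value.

1121 − 1 = 1120 = 2^5 · 35, so d = 35.
9^1 ≡ 9 (mod 1121)
9^2 ≡ 9^2 = 81 ≡ 81 (mod 1121)
9^4 ≡ 81^2 = 6561 ≡ 956 (mod 1121)
9^8 ≡ 956^2 = 913936 ≡ 321 (mod 1121)
9^16 ≡ 321^2 = 103041 ≡ 1030 (mod 1121)
9^32 ≡ 1030^2 = 1060900 ≡ 434 (mod 1121)
35 = 32 + 2 + 1 in binary powers of 2.
So 9^35 ≡ 434 · 81 · 9 ≡ 264 (mod 1121).
Squaring chain: 264 → 194 → 643 → 921 → 765; never reaches −1, so base 9 is a Miller–Rabin witness that 1121 is composite.

264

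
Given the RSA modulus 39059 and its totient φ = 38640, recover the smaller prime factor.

φ(n) = (p−1)(q−1) = n − (p+q) + 1, so p + q = 39059 − 38640 + 1 = 420.
p and q are the roots of t² − 420t + 39059 = 0.
Discriminant: 420² − 4·39059 = 176400 − 156236 = 20164; √20164 = 142.
q = (420 − 142)/2 = 139, p = (420 + 142)/2 = 281.
Check: 139 · 281 = 39059.

139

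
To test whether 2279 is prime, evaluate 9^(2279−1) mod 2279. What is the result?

9^1 ≡ 9 (mod 2279)
9^2 ≡ 9^2 = 81 ≡ 81 (mod 2279)
9^4 ≡ 81^2 = 6561 ≡ 2003 (mod 2279)
9^8 ≡ 2003^2 = 4012009 ≡ 969 (mod 2279)
9^16 ≡ 969^2 = 938961 ≡ 13 (mod 2279)
9^32 ≡ 13^2 = 169 ≡ 169 (mod 2279)
9^64 ≡ 169^2 = 28561 ≡ 1213 (mod 2279)
9^128 ≡ 1213^2 = 1471369 ≡ 1414 (mod 2279)
9^256 ≡ 1414^2 = 1999396 ≡ 713 (mod 2279)
9^512 ≡ 713^2 = 508369 ≡ 152 (mod 2279)
9^1024 ≡ 152^2 = 23104 ≡ 314 (mod 2279)
9^2048 ≡ 314^2 = 98596 ≡ 599 (mod 2279)
2278 = 2048 + 128 + 64 + 32 + 4 + 2 in binary powers of 2.
So 9^2278 ≡ 599 · 1414 · 1213 · 169 · 2003 · 81 ≡ 702 (mod 2279).
Since 702 ≠ 1, base 9 is a Fermat witness: 2279 is composite.

702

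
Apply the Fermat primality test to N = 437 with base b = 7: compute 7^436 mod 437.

64

7^1 ≡ 7 (mod 437)
7^2 ≡ 7^2 = 49 ≡ 49 (mod 437)
7^4 ≡ 49^2 = 2401 ≡ 216 (mod 437)
7^8 ≡ 216^2 = 46656 ≡ 334 (mod 437)
7^16 ≡ 334^2 = 111556 ≡ 121 (mod 437)
7^32 ≡ 121^2 = 14641 ≡ 220 (mod 437)
7^64 ≡ 220^2 = 48400 ≡ 330 (mod 437)
7^128 ≡ 330^2 = 108900 ≡ 87 (mod 437)
7^256 ≡ 87^2 = 7569 ≡ 140 (mod 437)
436 = 256 + 128 + 32 + 16 + 4 in binary powers of 2.
So 7^436 ≡ 140 · 87 · 220 · 121 · 216 ≡ 64 (mod 437).
Since 64 ≠ 1, base 7 is a Fermat witness: 437 is composite.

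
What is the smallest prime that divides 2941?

17

2941 is odd.
Digit sum 16, not divisible by 3.
Ends in 1: not divisible by 5.
7: 2941 = 7·420 + 1
11: 2941 = 11·267 + 4
13: 2941 = 13·226 + 3
17: 2941 = 17·173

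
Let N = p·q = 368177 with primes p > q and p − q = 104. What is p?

Since p = q + 104, we have 368177 = q(q + 104), so q² + 104q − 368177 = 0.
Discriminant: 104² + 4·368177 = 10816 + 1472708 = 1483524; √1483524 = 1218.
q = (−104 + 1218)/2 = 557, and p = q + 104 = 661.
Check: 557 · 661 = 368177.

661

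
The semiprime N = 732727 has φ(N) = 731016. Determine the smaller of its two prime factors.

φ(n) = (p−1)(q−1) = n − (p+q) + 1, so p + q = 732727 − 731016 + 1 = 1712.
p and q are the roots of t² − 1712t + 732727 = 0.
Discriminant: 1712² − 4·732727 = 2930944 − 2930908 = 36; √36 = 6.
q = (1712 − 6)/2 = 853, p = (1712 + 6)/2 = 859.
Check: 853 · 859 = 732727.

853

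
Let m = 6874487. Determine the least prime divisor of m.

97

6874487 is odd.
Digit sum 44, not divisible by 3.
Ends in 7: not divisible by 5.
7: 6874487 = 7·982069 + 4
11: 6874487 = 11·624953 + 4
13: 6874487 = 13·528806 + 9
17: 6874487 = 17·404381 + 10
19: 6874487 = 19·361815 + 2
23: 6874487 = 23·298890 + 17
29: 6874487 = 29·237051 + 8
31: 6874487 = 31·221757 + 20
37: 6874487 = 37·185796 + 35
41: 6874487 = 41·167670 + 17
43: 6874487 = 43·159871 + 34
47: 6874487 = 47·146265 + 32
53: 6874487 = 53·129707 + 16
59: 6874487 = 59·116516 + 43
61: 6874487 = 61·112696 + 31
67: 6874487 = 67·102604 + 19
71: 6874487 = 71·96823 + 54
73: 6874487 = 73·94171 + 4
79: 6874487 = 79·87018 + 65
83: 6874487 = 83·82825 + 12
89: 6874487 = 89·77241 + 38
97: 6874487 = 97·70871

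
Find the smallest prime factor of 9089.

61

9089 is odd.
Digit sum 26, not divisible by 3.
Ends in 9: not divisible by 5.
7: 9089 = 7·1298 + 3
11: 9089 = 11·826 + 3
13: 9089 = 13·699 + 2
17: 9089 = 17·534 + 11
19: 9089 = 19·478 + 7
23: 9089 = 23·395 + 4
29: 9089 = 29·313 + 12
31: 9089 = 31·293 + 6
37: 9089 = 37·245 + 24
41: 9089 = 41·221 + 28
43: 9089 = 43·211 + 16
47: 9089 = 47·193 + 18
53: 9089 = 53·171 + 26
59: 9089 = 59·154 + 3
61: 9089 = 61·149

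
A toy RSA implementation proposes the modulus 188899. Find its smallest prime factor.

23

188899 is odd.
Digit sum 43, not divisible by 3.
Ends in 9: not divisible by 5.
7: 188899 = 7·26985 + 4
11: 188899 = 11·17172 + 7
13: 188899 = 13·14530 + 9
17: 188899 = 17·11111 + 12
19: 188899 = 19·9942 + 1
23: 188899 = 23·8213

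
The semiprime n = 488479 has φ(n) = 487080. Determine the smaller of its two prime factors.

φ(n) = (p−1)(q−1) = n − (p+q) + 1, so p + q = 488479 − 487080 + 1 = 1400.
p and q are the roots of t² − 1400t + 488479 = 0.
Discriminant: 1400² − 4·488479 = 1960000 − 1953916 = 6084; √6084 = 78.
q = (1400 − 78)/2 = 661, p = (1400 + 78)/2 = 739.
Check: 661 · 739 = 488479.

661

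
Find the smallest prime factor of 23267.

23267 is odd.
Digit sum 20, not divisible by 3.
Ends in 7: not divisible by 5.
7: 23267 = 7·3323 + 6
11: 23267 = 11·2115 + 2
13: 23267 = 13·1789 + 10
17: 23267 = 17·1368 + 11
19: 23267 = 19·1224 + 11
23: 23267 = 23·1011 + 14
29: 23267 = 29·802 + 9
31: 23267 = 31·750 + 17
37: 23267 = 37·628 + 31
41: 23267 = 41·567 + 20
43: 23267 = 43·541 + 4
47: 23267 = 47·495 + 2
53: 23267 = 53·439

53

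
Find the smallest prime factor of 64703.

64703 is odd.
Digit sum 20, not divisible by 3.
Ends in 3: not divisible by 5.
7: 64703 = 7·9243 + 2
11: 64703 = 11·5882 + 1
13: 64703 = 13·4977 + 2
17: 64703 = 17·3806 + 1
19: 64703 = 19·3405 + 8
23: 64703 = 23·2813 + 4
29: 64703 = 29·2231 + 4
31: 64703 = 31·2087 + 6
37: 64703 = 37·1748 + 27
41: 64703 = 41·1578 + 5
43: 64703 = 43·1504 + 31
47: 64703 = 47·1376 + 31
53: 64703 = 53·1220 + 43
59: 64703 = 59·1096 + 39
61: 64703 = 61·1060 + 43
67: 64703 = 67·965 + 48
71: 64703 = 71·911 + 22
73: 64703 = 73·886 + 25
79: 64703 = 79·819 + 2
83: 64703 = 83·779 + 46
89: 64703 = 89·727

89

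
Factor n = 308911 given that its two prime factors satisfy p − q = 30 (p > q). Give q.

Since p = q + 30, we have 308911 = q(q + 30), so q² + 30q − 308911 = 0.
Discriminant: 30² + 4·308911 = 900 + 1235644 = 1236544; √1236544 = 1112.
q = (−30 + 1112)/2 = 541, and p = q + 30 = 571.
Check: 541 · 571 = 308911.

541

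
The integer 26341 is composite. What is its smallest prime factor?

7

26341 is odd.
Digit sum 16, not divisible by 3.
Ends in 1: not divisible by 5.
7: 26341 = 7·3763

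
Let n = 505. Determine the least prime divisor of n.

5

505 is odd.
Digit sum 10, not divisible by 3.
Ends in 5: divisible by 5.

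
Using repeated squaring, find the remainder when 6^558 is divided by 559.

259

6^1 ≡ 6 (mod 559)
6^2 ≡ 6^2 = 36 ≡ 36 (mod 559)
6^4 ≡ 36^2 = 1296 ≡ 178 (mod 559)
6^8 ≡ 178^2 = 31684 ≡ 380 (mod 559)
6^16 ≡ 380^2 = 144400 ≡ 178 (mod 559)
6^32 ≡ 178^2 = 31684 ≡ 380 (mod 559)
6^64 ≡ 380^2 = 144400 ≡ 178 (mod 559)
6^128 ≡ 178^2 = 31684 ≡ 380 (mod 559)
6^256 ≡ 380^2 = 144400 ≡ 178 (mod 559)
6^512 ≡ 178^2 = 31684 ≡ 380 (mod 559)
558 = 512 + 32 + 8 + 4 + 2 in binary powers of 2.
So 6^558 ≡ 380 · 380 · 380 · 178 · 36 ≡ 259 (mod 559).
Since 259 ≠ 1, base 6 is a Fermat witness: 559 is composite.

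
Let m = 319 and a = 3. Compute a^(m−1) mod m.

3^1 ≡ 3 (mod 319)
3^2 ≡ 3^2 = 9 ≡ 9 (mod 319)
3^4 ≡ 9^2 = 81 ≡ 81 (mod 319)
3^8 ≡ 81^2 = 6561 ≡ 181 (mod 319)
3^16 ≡ 181^2 = 32761 ≡ 223 (mod 319)
3^32 ≡ 223^2 = 49729 ≡ 284 (mod 319)
3^64 ≡ 284^2 = 80656 ≡ 268 (mod 319)
3^128 ≡ 268^2 = 71824 ≡ 49 (mod 319)
3^256 ≡ 49^2 = 2401 ≡ 168 (mod 319)
318 = 256 + 32 + 16 + 8 + 4 + 2 in binary powers of 2.
So 3^318 ≡ 168 · 284 · 223 · 181 · 81 · 9 ≡ 5 (mod 319).
Since 5 ≠ 1, base 3 is a Fermat witness: 319 is composite.

5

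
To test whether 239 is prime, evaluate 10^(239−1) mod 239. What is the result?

10^1 ≡ 10 (mod 239)
10^2 ≡ 10^2 = 100 ≡ 100 (mod 239)
10^4 ≡ 100^2 = 10000 ≡ 201 (mod 239)
10^8 ≡ 201^2 = 40401 ≡ 10 (mod 239)
10^16 ≡ 10^2 = 100 ≡ 100 (mod 239)
10^32 ≡ 100^2 = 10000 ≡ 201 (mod 239)
10^64 ≡ 201^2 = 40401 ≡ 10 (mod 239)
10^128 ≡ 10^2 = 100 ≡ 100 (mod 239)
238 = 128 + 64 + 32 + 8 + 4 + 2 in binary powers of 2.
So 10^238 ≡ 100 · 10 · 201 · 10 · 201 · 100 ≡ 1 (mod 239).
Since the result is 1, base 10 gives no evidence that 239 is composite.

1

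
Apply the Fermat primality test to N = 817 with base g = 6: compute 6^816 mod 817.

6^1 ≡ 6 (mod 817)
6^2 ≡ 6^2 = 36 ≡ 36 (mod 817)
6^4 ≡ 36^2 = 1296 ≡ 479 (mod 817)
6^8 ≡ 479^2 = 229441 ≡ 681 (mod 817)
6^16 ≡ 681^2 = 463761 ≡ 522 (mod 817)
6^32 ≡ 522^2 = 272484 ≡ 423 (mod 817)
6^64 ≡ 423^2 = 178929 ≡ 6 (mod 817)
6^128 ≡ 6^2 = 36 ≡ 36 (mod 817)
6^256 ≡ 36^2 = 1296 ≡ 479 (mod 817)
6^512 ≡ 479^2 = 229441 ≡ 681 (mod 817)
816 = 512 + 256 + 32 + 16 in binary powers of 2.
So 6^816 ≡ 681 · 479 · 423 · 522 ≡ 87 (mod 817).
Since 87 ≠ 1, base 6 is a Fermat witness: 817 is composite.

87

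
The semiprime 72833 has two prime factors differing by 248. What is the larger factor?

Since p = q + 248, we have 72833 = q(q + 248), so q² + 248q − 72833 = 0.
Discriminant: 248² + 4·72833 = 61504 + 291332 = 352836; √352836 = 594.
q = (−248 + 594)/2 = 173, and p = q + 248 = 421.
Check: 173 · 421 = 72833.

421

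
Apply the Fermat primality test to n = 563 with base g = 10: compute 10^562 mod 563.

10^1 ≡ 10 (mod 563)
10^2 ≡ 10^2 = 100 ≡ 100 (mod 563)
10^4 ≡ 100^2 = 10000 ≡ 429 (mod 563)
10^8 ≡ 429^2 = 184041 ≡ 503 (mod 563)
10^16 ≡ 503^2 = 253009 ≡ 222 (mod 563)
10^32 ≡ 222^2 = 49284 ≡ 303 (mod 563)
10^64 ≡ 303^2 = 91809 ≡ 40 (mod 563)
10^128 ≡ 40^2 = 1600 ≡ 474 (mod 563)
10^256 ≡ 474^2 = 224676 ≡ 39 (mod 563)
10^512 ≡ 39^2 = 1521 ≡ 395 (mod 563)
562 = 512 + 32 + 16 + 2 in binary powers of 2.
So 10^562 ≡ 395 · 303 · 222 · 100 ≡ 1 (mod 563).
Since the result is 1, base 10 gives no evidence that 563 is composite.

1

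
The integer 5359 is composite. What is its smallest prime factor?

5359 is odd.
Digit sum 22, not divisible by 3.
Ends in 9: not divisible by 5.
7: 5359 = 7·765 + 4
11: 5359 = 11·487 + 2
13: 5359 = 13·412 + 3
17: 5359 = 17·315 + 4
19: 5359 = 19·282 + 1
23: 5359 = 23·233

23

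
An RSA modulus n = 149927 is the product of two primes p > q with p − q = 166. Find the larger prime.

Since p = q + 166, we have 149927 = q(q + 166), so q² + 166q − 149927 = 0.
Discriminant: 166² + 4·149927 = 27556 + 599708 = 627264; √627264 = 792.
q = (−166 + 792)/2 = 313, and p = q + 166 = 479.
Check: 313 · 479 = 149927.

479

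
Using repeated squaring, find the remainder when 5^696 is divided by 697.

611

5^1 ≡ 5 (mod 697)
5^2 ≡ 5^2 = 25 ≡ 25 (mod 697)
5^4 ≡ 25^2 = 625 ≡ 625 (mod 697)
5^8 ≡ 625^2 = 390625 ≡ 305 (mod 697)
5^16 ≡ 305^2 = 93025 ≡ 324 (mod 697)
5^32 ≡ 324^2 = 104976 ≡ 426 (mod 697)
5^64 ≡ 426^2 = 181476 ≡ 256 (mod 697)
5^128 ≡ 256^2 = 65536 ≡ 18 (mod 697)
5^256 ≡ 18^2 = 324 ≡ 324 (mod 697)
5^512 ≡ 324^2 = 104976 ≡ 426 (mod 697)
696 = 512 + 128 + 32 + 16 + 8 in binary powers of 2.
So 5^696 ≡ 426 · 18 · 426 · 324 · 305 ≡ 611 (mod 697).
Since 611 ≠ 1, base 5 is a Fermat witness: 697 is composite.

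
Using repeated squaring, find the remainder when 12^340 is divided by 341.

56

12^1 ≡ 12 (mod 341)
12^2 ≡ 12^2 = 144 ≡ 144 (mod 341)
12^4 ≡ 144^2 = 20736 ≡ 276 (mod 341)
12^8 ≡ 276^2 = 76176 ≡ 133 (mod 341)
12^16 ≡ 133^2 = 17689 ≡ 298 (mod 341)
12^32 ≡ 298^2 = 88804 ≡ 144 (mod 341)
12^64 ≡ 144^2 = 20736 ≡ 276 (mod 341)
12^128 ≡ 276^2 = 76176 ≡ 133 (mod 341)
12^256 ≡ 133^2 = 17689 ≡ 298 (mod 341)
340 = 256 + 64 + 16 + 4 in binary powers of 2.
So 12^340 ≡ 298 · 276 · 298 · 276 ≡ 56 (mod 341).
Since 56 ≠ 1, base 12 is a Fermat witness: 341 is composite.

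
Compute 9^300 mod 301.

176

9^1 ≡ 9 (mod 301)
9^2 ≡ 9^2 = 81 ≡ 81 (mod 301)
9^4 ≡ 81^2 = 6561 ≡ 240 (mod 301)
9^8 ≡ 240^2 = 57600 ≡ 109 (mod 301)
9^16 ≡ 109^2 = 11881 ≡ 142 (mod 301)
9^32 ≡ 142^2 = 20164 ≡ 298 (mod 301)
9^64 ≡ 298^2 = 88804 ≡ 9 (mod 301)
9^128 ≡ 9^2 = 81 ≡ 81 (mod 301)
9^256 ≡ 81^2 = 6561 ≡ 240 (mod 301)
300 = 256 + 32 + 8 + 4 in binary powers of 2.
So 9^300 ≡ 240 · 298 · 109 · 240 ≡ 176 (mod 301).
Since 176 ≠ 1, base 9 is a Fermat witness: 301 is composite.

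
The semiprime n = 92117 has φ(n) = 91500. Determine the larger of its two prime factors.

367

φ(n) = (p−1)(q−1) = n − (p+q) + 1, so p + q = 92117 − 91500 + 1 = 618.
p and q are the roots of t² − 618t + 92117 = 0.
Discriminant: 618² − 4·92117 = 381924 − 368468 = 13456; √13456 = 116.
q = (618 − 116)/2 = 251, p = (618 + 116)/2 = 367.
Check: 251 · 367 = 92117.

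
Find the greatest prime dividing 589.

589 = 19 · 31
31 is prime.
So 589 = 19 · 31; the largest prime factor is 31.

31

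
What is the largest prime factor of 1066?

41

1066 = 2 · 533
533 = 13 · 41
41 is prime.
So 1066 = 2 · 13 · 41; the largest prime factor is 41.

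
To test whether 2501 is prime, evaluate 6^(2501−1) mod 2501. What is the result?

6^1 ≡ 6 (mod 2501)
6^2 ≡ 6^2 = 36 ≡ 36 (mod 2501)
6^4 ≡ 36^2 = 1296 ≡ 1296 (mod 2501)
6^8 ≡ 1296^2 = 1679616 ≡ 1445 (mod 2501)
6^16 ≡ 1445^2 = 2088025 ≡ 2191 (mod 2501)
6^32 ≡ 2191^2 = 4800481 ≡ 1062 (mod 2501)
6^64 ≡ 1062^2 = 1127844 ≡ 2394 (mod 2501)
6^128 ≡ 2394^2 = 5731236 ≡ 1445 (mod 2501)
6^256 ≡ 1445^2 = 2088025 ≡ 2191 (mod 2501)
6^512 ≡ 2191^2 = 4800481 ≡ 1062 (mod 2501)
6^1024 ≡ 1062^2 = 1127844 ≡ 2394 (mod 2501)
6^2048 ≡ 2394^2 = 5731236 ≡ 1445 (mod 2501)
2500 = 2048 + 256 + 128 + 64 + 4 in binary powers of 2.
So 6^2500 ≡ 1445 · 2191 · 1445 · 2394 · 1296 ≡ 1721 (mod 2501).
Since 1721 ≠ 1, base 6 is a Fermat witness: 2501 is composite.

1721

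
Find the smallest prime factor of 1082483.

1082483 is odd.
Digit sum 26, not divisible by 3.
Ends in 3: not divisible by 5.
7: 1082483 = 7·154640 + 3
11: 1082483 = 11·98407 + 6
13: 1082483 = 13·83267 + 12
17: 1082483 = 17·63675 + 8
19: 1082483 = 19·56972 + 15
23: 1082483 = 23·47064 + 11
29: 1082483 = 29·37327

29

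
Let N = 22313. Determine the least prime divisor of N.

22313 is odd.
Digit sum 11, not divisible by 3.
Ends in 3: not divisible by 5.
7: 22313 = 7·3187 + 4
11: 22313 = 11·2028 + 5
13: 22313 = 13·1716 + 5
17: 22313 = 17·1312 + 9
19: 22313 = 19·1174 + 7
23: 22313 = 23·970 + 3
29: 22313 = 29·769 + 12
31: 22313 = 31·719 + 24
37: 22313 = 37·603 + 2
41: 22313 = 41·544 + 9
43: 22313 = 43·518 + 39
47: 22313 = 47·474 + 35
53: 22313 = 53·421

53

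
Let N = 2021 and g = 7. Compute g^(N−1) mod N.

294

7^1 ≡ 7 (mod 2021)
7^2 ≡ 7^2 = 49 ≡ 49 (mod 2021)
7^4 ≡ 49^2 = 2401 ≡ 380 (mod 2021)
7^8 ≡ 380^2 = 144400 ≡ 909 (mod 2021)
7^16 ≡ 909^2 = 826281 ≡ 1713 (mod 2021)
7^32 ≡ 1713^2 = 2934369 ≡ 1898 (mod 2021)
7^64 ≡ 1898^2 = 3602404 ≡ 982 (mod 2021)
7^128 ≡ 982^2 = 964324 ≡ 307 (mod 2021)
7^256 ≡ 307^2 = 94249 ≡ 1283 (mod 2021)
7^512 ≡ 1283^2 = 1646089 ≡ 995 (mod 2021)
7^1024 ≡ 995^2 = 990025 ≡ 1756 (mod 2021)
2020 = 1024 + 512 + 256 + 128 + 64 + 32 + 4 in binary powers of 2.
So 7^2020 ≡ 1756 · 995 · 1283 · 307 · 982 · 1898 · 380 ≡ 294 (mod 2021).
Since 294 ≠ 1, base 7 is a Fermat witness: 2021 is composite.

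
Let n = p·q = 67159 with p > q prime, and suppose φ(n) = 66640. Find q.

φ(n) = (p−1)(q−1) = n − (p+q) + 1, so p + q = 67159 − 66640 + 1 = 520.
p and q are the roots of t² − 520t + 67159 = 0.
Discriminant: 520² − 4·67159 = 270400 − 268636 = 1764; √1764 = 42.
q = (520 − 42)/2 = 239, p = (520 + 42)/2 = 281.
Check: 239 · 281 = 67159.

239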